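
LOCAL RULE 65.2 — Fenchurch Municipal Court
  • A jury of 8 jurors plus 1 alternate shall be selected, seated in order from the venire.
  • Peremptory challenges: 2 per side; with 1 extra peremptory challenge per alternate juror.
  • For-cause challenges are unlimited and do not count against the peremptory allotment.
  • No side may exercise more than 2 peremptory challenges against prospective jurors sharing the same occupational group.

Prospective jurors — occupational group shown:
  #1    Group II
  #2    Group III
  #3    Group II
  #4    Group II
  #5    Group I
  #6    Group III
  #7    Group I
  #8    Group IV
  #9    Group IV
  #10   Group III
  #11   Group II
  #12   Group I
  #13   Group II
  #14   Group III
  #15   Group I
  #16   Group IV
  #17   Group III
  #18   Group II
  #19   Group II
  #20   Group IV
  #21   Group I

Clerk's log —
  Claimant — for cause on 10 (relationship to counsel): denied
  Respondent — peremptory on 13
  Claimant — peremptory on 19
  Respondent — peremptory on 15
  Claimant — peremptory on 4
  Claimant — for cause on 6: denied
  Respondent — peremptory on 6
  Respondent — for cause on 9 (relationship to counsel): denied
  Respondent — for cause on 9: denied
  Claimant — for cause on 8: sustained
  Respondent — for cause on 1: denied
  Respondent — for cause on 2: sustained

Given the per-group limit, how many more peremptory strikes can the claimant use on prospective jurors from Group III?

1

Claimant peremptories so far: #19, #4 — 2 of 3 used, 1 left overall.
Against Group III: none yet — per-group cap 2 leaves 2.
Binding limit: min(1, 2) = 1.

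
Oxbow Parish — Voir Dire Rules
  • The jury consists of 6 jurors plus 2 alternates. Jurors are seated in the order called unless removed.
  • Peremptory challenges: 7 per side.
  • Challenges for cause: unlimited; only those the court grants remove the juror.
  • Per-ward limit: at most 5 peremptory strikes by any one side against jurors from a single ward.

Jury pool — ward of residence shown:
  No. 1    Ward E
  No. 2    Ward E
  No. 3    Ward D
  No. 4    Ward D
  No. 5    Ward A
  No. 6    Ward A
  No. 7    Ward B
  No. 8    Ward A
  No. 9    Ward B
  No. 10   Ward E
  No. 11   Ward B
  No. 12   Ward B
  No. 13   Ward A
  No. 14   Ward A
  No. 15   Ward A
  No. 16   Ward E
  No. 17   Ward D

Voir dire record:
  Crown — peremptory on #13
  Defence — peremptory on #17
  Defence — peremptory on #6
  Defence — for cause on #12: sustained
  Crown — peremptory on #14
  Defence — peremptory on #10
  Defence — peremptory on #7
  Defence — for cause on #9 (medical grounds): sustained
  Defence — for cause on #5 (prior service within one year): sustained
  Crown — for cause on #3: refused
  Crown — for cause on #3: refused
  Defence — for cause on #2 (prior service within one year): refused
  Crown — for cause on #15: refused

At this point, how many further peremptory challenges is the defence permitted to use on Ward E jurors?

3

Defence peremptories so far: #17, #6, #10, #7 — 4 of 7 used, 3 left overall.
Against Ward E: #10 — 1 used; per-ward cap 5 leaves 4.
Binding limit: min(3, 4) = 3.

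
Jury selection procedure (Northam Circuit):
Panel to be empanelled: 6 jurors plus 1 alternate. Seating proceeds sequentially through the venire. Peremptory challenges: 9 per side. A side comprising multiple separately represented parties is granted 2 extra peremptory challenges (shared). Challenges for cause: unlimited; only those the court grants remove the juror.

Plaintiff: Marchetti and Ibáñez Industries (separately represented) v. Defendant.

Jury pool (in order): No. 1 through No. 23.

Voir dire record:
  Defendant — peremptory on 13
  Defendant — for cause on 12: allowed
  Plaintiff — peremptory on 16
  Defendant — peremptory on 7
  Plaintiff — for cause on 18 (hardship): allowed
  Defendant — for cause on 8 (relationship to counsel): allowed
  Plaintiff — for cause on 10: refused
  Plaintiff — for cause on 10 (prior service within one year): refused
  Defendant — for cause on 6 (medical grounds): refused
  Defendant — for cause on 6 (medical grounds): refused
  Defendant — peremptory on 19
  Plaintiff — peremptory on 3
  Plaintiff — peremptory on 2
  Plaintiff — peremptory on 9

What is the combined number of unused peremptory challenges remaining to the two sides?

Plaintiff allotment: 9 base + 2 multi-party = 11. Defendant allotment: 9.
Plaintiff peremptories used: #16, #3, #2, #9 — 4 (for-cause on #18, #10, #10 don't count).
Defendant peremptories used: #13, #7, #19 — 3 (for-cause on #12, #8, #6, #6 don't count).
Remaining: (11 − 4) + (9 − 3) = 13.

13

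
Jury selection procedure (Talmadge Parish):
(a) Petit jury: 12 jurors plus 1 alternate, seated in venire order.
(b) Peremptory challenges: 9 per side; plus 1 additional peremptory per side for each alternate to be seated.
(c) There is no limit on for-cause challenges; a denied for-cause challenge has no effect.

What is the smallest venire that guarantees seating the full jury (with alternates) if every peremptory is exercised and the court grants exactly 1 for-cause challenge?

34

Seats to fill: 12 + 1 alternates = 13.
Peremptories: 9 + 1×1 = 10 per side × 2 sides = 20.
For-cause removals: 1.
Minimum venire: 13 + 20 + 1 = 34.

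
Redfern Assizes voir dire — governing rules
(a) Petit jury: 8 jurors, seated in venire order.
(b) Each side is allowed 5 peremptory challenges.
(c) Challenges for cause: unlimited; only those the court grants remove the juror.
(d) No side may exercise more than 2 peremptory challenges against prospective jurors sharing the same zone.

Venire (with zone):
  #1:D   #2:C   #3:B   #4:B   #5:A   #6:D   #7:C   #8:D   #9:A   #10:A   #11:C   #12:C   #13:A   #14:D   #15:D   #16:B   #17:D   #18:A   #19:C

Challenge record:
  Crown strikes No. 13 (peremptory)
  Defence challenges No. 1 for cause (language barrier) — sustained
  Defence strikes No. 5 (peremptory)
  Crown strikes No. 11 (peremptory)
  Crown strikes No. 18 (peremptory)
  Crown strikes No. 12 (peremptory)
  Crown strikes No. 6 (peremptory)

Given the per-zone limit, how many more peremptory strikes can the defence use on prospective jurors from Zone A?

Defence peremptories so far: #5 — 1 of 5 used, 4 left overall.
Against Zone A: #5 — 1 used; per-zone cap 2 leaves 1.
Binding limit: min(4, 1) = 1.

1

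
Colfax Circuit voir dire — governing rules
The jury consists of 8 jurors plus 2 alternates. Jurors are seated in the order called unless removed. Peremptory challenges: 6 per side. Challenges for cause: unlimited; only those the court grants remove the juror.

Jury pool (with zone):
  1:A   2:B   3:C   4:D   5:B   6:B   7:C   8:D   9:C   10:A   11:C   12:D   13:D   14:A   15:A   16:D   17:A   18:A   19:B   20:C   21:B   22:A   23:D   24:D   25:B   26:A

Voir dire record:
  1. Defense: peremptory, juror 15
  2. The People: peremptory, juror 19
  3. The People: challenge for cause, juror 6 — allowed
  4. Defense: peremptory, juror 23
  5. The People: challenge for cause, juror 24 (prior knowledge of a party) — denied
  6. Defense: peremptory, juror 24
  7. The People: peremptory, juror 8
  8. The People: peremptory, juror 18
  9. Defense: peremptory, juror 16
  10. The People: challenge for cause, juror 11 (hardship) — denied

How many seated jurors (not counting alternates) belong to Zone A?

2

Removed: #6, #8, #15, #16, #18, #19, #23, #24.
Seated jurors 1–8: #1, #2, #3, #4, #5, #7, #9, #10 (alternates #11, #12 not counted).
Of those, in Zone A: #1, #10 → 2.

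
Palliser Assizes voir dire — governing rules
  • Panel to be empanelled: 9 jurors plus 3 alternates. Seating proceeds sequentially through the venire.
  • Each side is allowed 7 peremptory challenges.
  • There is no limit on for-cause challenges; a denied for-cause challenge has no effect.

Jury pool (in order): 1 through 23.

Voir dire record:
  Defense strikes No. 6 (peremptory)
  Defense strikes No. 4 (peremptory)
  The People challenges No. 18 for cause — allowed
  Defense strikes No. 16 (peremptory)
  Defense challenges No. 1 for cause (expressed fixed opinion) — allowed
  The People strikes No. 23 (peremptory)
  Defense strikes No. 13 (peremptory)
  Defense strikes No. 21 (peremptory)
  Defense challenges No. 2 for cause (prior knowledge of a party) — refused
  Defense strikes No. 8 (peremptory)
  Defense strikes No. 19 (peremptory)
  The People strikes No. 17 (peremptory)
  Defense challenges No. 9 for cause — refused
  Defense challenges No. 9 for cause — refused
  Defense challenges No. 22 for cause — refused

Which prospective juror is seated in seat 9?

14

Removed: #1, #4, #6, #8, #13, #16, #17, #18, #19, #21, #23. (#2, #9, #22 stay — for-cause denied.)
Seating in order: seats 1–9 → #2, #3, #5, #7, #9, #10, #11, #12, #14; alternates → #15, #20, #22.
So seat 9 is #14.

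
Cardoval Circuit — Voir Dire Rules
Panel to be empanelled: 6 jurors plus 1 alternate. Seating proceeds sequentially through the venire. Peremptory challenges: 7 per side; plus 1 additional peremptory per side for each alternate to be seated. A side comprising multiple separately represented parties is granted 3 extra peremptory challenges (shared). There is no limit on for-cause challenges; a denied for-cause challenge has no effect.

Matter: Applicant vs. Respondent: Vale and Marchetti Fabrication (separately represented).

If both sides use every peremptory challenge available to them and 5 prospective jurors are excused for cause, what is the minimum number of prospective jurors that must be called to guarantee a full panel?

Seats to fill: 6 + 1 alternates = 7.
Peremptories — Applicant: 7 + 1×1 = 8; Respondent: 7 + 1×1 + 3 = 11; total 19.
For-cause removals: 5.
Minimum venire: 7 + 19 + 5 = 31.

31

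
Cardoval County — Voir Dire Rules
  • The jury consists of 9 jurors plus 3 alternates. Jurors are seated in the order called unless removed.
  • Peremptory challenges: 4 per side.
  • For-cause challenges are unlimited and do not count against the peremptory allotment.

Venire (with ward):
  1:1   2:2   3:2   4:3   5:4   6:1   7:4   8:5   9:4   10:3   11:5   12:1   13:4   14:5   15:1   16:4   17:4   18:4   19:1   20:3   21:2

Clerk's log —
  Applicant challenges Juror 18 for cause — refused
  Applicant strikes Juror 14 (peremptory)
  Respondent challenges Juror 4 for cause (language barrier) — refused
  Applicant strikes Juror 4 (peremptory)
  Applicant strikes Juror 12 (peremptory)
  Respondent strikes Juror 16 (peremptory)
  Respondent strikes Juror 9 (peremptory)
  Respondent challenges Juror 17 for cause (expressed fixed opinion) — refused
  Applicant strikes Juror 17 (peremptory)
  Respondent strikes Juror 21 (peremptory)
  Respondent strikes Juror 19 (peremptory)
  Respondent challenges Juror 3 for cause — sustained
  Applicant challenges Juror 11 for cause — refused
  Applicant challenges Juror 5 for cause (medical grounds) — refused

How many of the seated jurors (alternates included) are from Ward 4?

Removed: #3, #4, #9, #12, #14, #16, #17, #19, #21.
Seated (12 incl. alternates): #1, #2, #5, #6, #7, #8, #10, #11, #13, #15, #18, #20.
Of those, in Ward 4: #5, #7, #13, #18 → 4.

4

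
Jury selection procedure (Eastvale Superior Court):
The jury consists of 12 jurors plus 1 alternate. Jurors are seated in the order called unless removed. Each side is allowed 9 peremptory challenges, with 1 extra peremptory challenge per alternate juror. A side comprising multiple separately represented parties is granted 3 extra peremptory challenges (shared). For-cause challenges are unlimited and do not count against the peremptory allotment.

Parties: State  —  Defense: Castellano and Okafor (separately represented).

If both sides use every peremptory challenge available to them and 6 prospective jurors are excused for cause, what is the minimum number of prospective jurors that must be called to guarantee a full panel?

42

Seats to fill: 12 + 1 alternates = 13.
Peremptories — State: 9 + 1×1 = 10; Defense: 9 + 1×1 + 3 = 13; total 23.
For-cause removals: 6.
Minimum venire: 13 + 23 + 6 = 42.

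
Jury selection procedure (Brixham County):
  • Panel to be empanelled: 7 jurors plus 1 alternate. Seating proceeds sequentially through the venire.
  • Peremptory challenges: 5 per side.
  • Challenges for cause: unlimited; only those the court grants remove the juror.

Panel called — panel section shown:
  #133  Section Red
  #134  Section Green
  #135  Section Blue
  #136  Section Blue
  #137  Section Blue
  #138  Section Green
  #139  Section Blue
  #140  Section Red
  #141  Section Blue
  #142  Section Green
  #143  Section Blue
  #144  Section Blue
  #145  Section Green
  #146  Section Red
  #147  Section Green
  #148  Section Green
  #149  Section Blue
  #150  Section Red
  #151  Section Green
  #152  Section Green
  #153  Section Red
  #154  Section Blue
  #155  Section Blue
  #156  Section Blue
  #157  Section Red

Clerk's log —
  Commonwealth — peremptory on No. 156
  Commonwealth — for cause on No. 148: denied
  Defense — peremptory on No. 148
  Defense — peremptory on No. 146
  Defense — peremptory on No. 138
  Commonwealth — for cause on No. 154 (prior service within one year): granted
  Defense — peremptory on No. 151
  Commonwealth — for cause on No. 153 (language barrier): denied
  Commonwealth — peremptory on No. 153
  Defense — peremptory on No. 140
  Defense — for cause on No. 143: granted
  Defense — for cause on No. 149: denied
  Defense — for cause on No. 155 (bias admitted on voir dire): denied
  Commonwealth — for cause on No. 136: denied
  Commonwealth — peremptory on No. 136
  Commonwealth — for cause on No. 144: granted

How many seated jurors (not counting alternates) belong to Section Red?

Removed: #136, #138, #140, #143, #144, #146, #148, #151, #153, #154, #156.
Seated jurors 1–7: #133, #134, #135, #137, #139, #141, #142 (alternates #145 not counted).
Of those, in Section Red: #133 → 1.

1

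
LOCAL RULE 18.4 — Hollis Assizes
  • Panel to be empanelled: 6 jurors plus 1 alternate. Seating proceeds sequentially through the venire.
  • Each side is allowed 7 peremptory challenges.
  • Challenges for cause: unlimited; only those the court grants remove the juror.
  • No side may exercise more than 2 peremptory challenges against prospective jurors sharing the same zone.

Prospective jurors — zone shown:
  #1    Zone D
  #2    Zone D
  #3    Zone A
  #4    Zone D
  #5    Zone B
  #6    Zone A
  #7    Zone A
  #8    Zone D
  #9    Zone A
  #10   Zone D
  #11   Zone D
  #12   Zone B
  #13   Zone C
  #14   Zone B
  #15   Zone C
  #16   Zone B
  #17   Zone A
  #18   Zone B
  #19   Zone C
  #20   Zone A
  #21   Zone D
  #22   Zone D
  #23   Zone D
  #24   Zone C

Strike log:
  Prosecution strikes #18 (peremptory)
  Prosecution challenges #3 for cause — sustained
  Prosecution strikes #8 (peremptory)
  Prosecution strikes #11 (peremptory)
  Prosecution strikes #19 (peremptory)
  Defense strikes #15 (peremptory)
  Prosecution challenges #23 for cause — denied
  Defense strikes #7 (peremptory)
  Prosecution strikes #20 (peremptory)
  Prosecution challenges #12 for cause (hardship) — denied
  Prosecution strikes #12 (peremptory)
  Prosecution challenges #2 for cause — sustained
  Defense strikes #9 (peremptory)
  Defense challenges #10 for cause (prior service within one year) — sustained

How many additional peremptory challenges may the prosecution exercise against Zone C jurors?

1

Prosecution peremptories so far: #18, #8, #11, #19, #20, #12 — 6 of 7 used, 1 left overall.
Against Zone C: #19 — 1 used; per-zone cap 2 leaves 1.
Binding limit: min(1, 1) = 1.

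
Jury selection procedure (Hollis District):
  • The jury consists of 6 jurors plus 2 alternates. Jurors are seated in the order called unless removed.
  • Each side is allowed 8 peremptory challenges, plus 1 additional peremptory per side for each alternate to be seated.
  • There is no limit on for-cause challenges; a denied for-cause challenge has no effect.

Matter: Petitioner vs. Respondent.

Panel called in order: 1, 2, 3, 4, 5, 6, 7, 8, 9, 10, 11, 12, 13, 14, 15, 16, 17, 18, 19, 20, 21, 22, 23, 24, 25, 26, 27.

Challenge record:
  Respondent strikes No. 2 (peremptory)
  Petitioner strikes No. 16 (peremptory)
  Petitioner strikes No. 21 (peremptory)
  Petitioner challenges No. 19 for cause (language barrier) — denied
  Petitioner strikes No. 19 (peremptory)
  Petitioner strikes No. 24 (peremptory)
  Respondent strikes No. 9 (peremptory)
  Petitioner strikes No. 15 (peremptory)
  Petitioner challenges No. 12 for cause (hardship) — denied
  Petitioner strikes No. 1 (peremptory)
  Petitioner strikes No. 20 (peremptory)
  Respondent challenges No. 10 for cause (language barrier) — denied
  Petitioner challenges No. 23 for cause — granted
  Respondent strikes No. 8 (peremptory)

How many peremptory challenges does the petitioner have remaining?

Petitioner allotment: 8 base + 1 × 2 alternates = 10.
Petitioner peremptories used: #16, #21, #19, #24, #15, #1, #20 — 7 (for-cause on #19, #12, #23 don't count).
Remaining: 10 − 7 = 3.

3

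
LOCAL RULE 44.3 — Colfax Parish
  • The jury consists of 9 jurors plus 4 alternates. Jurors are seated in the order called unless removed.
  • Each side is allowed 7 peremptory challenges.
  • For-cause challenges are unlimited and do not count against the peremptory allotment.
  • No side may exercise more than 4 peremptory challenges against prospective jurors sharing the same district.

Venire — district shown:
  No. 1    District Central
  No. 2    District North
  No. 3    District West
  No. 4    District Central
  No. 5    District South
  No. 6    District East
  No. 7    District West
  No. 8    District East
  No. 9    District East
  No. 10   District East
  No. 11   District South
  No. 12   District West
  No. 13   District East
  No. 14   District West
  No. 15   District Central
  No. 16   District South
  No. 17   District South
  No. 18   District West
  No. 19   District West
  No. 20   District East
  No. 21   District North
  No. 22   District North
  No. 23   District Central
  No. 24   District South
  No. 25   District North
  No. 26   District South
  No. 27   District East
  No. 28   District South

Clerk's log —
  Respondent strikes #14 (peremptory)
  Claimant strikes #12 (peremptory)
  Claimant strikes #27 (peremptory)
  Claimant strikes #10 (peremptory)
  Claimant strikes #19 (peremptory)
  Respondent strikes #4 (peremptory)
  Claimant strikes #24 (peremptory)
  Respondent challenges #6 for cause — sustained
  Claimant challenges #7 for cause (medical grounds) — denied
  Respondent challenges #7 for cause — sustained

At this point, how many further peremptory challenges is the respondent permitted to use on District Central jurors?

3

Respondent peremptories so far: #14, #4 — 2 of 7 used, 5 left overall.
Against District Central: #4 — 1 used; per-district cap 4 leaves 3.
Binding limit: min(5, 3) = 3.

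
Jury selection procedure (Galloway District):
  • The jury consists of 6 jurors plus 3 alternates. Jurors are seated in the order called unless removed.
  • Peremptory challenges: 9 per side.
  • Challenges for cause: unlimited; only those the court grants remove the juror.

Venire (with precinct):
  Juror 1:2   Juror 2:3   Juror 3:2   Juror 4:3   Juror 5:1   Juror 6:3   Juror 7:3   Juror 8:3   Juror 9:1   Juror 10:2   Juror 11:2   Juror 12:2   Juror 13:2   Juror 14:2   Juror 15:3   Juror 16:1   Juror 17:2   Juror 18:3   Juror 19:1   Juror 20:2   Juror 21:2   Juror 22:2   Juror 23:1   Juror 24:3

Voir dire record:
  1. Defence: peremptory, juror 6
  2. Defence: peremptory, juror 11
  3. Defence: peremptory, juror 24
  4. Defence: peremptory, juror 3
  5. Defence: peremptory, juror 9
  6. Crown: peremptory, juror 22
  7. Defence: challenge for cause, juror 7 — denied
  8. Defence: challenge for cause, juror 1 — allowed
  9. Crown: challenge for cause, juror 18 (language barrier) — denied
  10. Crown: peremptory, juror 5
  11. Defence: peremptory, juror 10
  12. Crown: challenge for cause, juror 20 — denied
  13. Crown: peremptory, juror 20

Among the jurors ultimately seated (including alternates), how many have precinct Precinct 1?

Removed: #1, #3, #5, #6, #9, #10, #11, #20, #22, #24.
Seated (9 incl. alternates): #2, #4, #7, #8, #12, #13, #14, #15, #16.
Of those, in Precinct 1: #16 → 1.

1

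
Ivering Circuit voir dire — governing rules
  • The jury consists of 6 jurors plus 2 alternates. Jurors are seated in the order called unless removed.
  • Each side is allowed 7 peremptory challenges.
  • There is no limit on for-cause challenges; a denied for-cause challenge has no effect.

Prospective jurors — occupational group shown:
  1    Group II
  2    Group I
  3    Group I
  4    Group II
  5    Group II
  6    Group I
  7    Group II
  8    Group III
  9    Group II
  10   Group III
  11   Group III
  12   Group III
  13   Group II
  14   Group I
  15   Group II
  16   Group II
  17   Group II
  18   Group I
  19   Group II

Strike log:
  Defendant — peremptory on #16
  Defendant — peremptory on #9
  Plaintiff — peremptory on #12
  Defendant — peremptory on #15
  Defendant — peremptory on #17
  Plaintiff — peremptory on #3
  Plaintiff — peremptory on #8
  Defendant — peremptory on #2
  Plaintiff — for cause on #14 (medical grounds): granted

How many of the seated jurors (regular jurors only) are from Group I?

Removed: #2, #3, #8, #9, #12, #14, #15, #16, #17.
Seated jurors 1–6: #1, #4, #5, #6, #7, #10 (alternates #11, #13 not counted).
Of those, in Group I: #6 → 1.

1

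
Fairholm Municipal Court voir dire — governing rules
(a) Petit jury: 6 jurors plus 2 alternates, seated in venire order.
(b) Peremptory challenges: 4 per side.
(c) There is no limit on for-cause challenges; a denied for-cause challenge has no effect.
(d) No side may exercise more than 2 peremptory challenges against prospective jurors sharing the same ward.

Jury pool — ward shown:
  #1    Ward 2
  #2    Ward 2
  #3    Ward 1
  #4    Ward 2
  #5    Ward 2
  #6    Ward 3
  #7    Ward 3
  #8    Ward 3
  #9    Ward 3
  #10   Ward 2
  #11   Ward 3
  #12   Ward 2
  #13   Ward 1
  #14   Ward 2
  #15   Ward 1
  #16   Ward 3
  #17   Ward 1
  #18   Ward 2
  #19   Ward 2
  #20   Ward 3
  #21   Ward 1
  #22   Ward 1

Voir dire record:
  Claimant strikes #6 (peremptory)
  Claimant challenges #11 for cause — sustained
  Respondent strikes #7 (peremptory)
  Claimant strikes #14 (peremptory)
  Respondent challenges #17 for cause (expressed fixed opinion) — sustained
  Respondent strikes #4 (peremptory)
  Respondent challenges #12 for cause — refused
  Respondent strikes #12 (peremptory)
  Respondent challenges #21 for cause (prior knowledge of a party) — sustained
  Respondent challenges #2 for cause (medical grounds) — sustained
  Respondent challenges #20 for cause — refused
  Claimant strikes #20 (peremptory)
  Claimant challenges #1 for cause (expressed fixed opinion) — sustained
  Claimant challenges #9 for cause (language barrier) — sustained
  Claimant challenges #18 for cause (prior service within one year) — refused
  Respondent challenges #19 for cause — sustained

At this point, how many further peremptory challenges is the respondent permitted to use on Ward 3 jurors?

1

Respondent peremptories so far: #7, #4, #12 — 3 of 4 used, 1 left overall.
Against Ward 3: #7 — 1 used; per-ward cap 2 leaves 1.
Binding limit: min(1, 1) = 1.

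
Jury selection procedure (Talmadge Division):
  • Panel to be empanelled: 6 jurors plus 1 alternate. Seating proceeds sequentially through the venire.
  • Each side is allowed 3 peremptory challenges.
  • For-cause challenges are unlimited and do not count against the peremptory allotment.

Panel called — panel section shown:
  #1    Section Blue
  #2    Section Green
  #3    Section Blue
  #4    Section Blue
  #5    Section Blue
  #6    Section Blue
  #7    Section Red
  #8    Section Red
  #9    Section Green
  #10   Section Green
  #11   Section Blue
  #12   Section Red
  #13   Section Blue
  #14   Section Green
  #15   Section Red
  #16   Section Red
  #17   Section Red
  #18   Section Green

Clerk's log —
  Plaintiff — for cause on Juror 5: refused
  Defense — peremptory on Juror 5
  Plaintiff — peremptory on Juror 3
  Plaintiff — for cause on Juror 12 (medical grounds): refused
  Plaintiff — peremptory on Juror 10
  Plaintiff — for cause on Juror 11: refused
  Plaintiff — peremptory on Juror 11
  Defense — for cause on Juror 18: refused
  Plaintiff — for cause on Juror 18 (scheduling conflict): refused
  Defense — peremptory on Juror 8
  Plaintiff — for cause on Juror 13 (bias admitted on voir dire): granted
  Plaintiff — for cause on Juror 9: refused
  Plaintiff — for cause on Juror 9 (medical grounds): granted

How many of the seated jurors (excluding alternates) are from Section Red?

Removed: #3, #5, #8, #9, #10, #11, #13.
Seated jurors 1–6: #1, #2, #4, #6, #7, #12 (alternates #14 not counted).
Of those, in Section Red: #7, #12 → 2.

2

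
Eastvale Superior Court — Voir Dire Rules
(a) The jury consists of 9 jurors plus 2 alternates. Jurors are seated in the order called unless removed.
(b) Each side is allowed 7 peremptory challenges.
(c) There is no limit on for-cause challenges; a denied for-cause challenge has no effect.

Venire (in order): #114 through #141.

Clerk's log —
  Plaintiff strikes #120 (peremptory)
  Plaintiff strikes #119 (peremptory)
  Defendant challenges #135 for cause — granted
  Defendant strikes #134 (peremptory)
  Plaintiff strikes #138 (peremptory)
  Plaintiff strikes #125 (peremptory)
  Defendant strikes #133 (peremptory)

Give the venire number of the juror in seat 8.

123

Removed: #119, #120, #125, #133, #134, #135, #138.
Seating in order: seats 1–9 → #114, #115, #116, #117, #118, #121, #122, #123, #124; alternates → #126, #127.
So seat 8 is #123.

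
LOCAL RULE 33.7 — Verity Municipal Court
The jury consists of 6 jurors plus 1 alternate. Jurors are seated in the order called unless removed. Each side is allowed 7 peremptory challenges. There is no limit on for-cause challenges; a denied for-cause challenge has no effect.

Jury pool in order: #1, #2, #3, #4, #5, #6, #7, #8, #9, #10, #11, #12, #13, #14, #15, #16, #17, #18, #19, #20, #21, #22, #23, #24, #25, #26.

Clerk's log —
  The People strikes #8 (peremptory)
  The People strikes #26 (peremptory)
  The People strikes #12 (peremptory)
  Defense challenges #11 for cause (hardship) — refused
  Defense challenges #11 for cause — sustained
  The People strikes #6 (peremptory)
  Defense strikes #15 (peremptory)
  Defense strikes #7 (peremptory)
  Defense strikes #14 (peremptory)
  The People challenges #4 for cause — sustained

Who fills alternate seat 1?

Removed: #4, #6, #7, #8, #11, #12, #14, #15, #26.
Filling seats in venire order through position 7: #1, #2, #3, #5, #9, #10, #13.
So alternate 1 is #13.

13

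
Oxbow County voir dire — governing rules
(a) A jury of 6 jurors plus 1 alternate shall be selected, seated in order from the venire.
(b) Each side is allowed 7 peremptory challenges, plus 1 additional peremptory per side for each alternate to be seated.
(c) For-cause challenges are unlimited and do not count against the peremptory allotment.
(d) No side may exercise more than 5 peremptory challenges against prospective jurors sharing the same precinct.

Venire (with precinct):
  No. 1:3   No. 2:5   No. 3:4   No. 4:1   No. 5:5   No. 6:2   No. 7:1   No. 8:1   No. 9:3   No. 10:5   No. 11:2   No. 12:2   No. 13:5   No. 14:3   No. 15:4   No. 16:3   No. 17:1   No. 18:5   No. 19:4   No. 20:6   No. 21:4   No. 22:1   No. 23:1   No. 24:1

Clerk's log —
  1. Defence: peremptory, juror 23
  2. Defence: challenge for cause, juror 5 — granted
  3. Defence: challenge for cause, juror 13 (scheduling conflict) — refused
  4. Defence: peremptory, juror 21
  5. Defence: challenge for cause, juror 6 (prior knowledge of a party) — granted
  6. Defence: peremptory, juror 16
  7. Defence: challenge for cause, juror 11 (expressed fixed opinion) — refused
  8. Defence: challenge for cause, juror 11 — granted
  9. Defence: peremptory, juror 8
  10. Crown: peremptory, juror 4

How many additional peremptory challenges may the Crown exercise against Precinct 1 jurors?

Crown peremptories so far: #4 — 1 of 8 used, 7 left overall.
Against Precinct 1: #4 — 1 used; per-precinct cap 5 leaves 4.
Binding limit: min(7, 4) = 4.

4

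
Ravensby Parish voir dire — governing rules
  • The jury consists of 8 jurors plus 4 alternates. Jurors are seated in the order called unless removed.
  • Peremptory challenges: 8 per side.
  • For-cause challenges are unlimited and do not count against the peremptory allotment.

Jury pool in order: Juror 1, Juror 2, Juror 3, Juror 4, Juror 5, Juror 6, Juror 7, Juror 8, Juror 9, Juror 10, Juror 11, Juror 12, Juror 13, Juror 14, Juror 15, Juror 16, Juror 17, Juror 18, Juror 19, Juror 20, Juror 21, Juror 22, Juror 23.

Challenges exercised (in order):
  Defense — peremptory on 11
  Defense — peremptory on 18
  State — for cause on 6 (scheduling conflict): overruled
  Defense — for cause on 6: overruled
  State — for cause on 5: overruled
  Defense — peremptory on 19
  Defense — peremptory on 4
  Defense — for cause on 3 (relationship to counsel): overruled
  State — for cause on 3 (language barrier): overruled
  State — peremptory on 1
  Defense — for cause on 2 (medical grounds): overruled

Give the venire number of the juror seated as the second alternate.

13

Removed: #1, #4, #11, #18, #19. (#2, #3, #5, #6 stay — for-cause denied.)
Seating in order: seats 1–8 → #2, #3, #5, #6, #7, #8, #9, #10; alternates → #12, #13, #14, #15.
So alternate 2 is #13.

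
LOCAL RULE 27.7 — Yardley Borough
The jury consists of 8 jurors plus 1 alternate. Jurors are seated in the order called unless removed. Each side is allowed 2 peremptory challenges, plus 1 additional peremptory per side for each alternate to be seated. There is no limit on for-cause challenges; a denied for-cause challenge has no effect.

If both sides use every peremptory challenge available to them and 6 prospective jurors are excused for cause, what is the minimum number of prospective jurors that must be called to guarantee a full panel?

Seats to fill: 8 + 1 alternates = 9.
Peremptories: 2 + 1×1 = 3 per side × 2 sides = 6.
For-cause removals: 6.
Minimum venire: 9 + 6 + 6 = 21.

21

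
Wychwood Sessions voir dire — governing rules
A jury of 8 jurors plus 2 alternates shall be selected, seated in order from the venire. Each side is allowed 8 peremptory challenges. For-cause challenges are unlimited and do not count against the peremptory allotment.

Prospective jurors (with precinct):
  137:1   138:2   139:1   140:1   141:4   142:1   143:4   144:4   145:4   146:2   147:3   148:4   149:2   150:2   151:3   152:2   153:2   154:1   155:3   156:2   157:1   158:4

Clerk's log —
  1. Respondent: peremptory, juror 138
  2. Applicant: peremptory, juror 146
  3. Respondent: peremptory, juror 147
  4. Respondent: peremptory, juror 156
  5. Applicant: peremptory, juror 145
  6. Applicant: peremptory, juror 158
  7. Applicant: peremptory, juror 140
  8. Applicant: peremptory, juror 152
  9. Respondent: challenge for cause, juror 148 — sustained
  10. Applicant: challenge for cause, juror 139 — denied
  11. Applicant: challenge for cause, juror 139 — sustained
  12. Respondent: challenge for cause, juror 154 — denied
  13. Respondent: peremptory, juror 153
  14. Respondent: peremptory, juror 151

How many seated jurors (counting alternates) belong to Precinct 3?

1

Removed: #138, #139, #140, #145, #146, #147, #148, #151, #152, #153, #156, #158.
Seated (10 incl. alternates): #137, #141, #142, #143, #144, #149, #150, #154, #155, #157.
Of those, in Precinct 3: #155 → 1.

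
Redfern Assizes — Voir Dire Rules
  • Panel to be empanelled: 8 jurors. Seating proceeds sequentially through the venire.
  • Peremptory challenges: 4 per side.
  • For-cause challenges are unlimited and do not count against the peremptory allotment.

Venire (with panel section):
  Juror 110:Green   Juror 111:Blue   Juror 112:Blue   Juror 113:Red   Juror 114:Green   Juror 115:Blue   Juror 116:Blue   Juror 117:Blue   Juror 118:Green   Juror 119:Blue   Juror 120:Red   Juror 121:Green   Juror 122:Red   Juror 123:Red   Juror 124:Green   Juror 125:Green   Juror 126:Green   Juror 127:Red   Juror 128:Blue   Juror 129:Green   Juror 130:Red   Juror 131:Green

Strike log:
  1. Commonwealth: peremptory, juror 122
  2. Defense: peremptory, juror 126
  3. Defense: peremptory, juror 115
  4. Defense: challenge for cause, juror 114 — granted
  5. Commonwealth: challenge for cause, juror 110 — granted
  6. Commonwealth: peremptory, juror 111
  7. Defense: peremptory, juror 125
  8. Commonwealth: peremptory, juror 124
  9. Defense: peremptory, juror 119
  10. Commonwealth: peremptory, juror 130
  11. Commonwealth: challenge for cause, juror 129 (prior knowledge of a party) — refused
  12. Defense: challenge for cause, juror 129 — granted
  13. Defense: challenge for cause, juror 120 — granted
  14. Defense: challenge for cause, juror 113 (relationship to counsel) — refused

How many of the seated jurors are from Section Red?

3

Removed: #110, #111, #114, #115, #119, #120, #122, #124, #125, #126, #129, #130.
Seated jurors 1–8: #112, #113, #116, #117, #118, #121, #123, #127.
Of those, in Section Red: #113, #123, #127 → 3.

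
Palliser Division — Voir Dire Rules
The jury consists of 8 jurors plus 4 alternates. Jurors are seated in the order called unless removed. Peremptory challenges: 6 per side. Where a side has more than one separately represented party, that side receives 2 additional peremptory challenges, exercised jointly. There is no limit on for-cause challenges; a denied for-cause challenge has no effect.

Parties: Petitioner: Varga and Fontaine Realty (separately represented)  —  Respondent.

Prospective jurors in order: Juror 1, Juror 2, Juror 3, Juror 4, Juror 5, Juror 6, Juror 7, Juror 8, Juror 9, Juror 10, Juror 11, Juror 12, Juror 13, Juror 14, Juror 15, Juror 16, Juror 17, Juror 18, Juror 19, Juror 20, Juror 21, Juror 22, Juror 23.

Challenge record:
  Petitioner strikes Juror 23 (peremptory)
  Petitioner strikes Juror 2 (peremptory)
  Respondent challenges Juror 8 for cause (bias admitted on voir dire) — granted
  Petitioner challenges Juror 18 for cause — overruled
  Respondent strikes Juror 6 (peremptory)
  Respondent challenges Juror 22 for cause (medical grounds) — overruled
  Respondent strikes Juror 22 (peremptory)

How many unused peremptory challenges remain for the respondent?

4

Respondent allotment: 6.
Respondent peremptories used: #6, #22 — 2 (for-cause on #8, #22 don't count).
Remaining: 6 − 2 = 4.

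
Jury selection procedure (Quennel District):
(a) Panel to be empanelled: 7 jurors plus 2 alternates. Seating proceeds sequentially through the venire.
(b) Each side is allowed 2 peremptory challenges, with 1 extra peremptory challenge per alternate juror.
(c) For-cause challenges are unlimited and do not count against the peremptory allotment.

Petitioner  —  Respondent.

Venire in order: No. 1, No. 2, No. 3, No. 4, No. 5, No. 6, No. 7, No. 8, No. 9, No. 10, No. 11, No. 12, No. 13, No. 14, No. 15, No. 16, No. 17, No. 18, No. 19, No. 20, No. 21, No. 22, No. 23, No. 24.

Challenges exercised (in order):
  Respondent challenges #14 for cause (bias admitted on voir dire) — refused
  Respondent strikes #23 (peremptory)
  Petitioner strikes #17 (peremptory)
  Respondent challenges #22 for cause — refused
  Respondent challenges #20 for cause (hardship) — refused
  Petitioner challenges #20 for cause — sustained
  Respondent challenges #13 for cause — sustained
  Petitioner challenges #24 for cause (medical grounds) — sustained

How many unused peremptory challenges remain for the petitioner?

3

Petitioner allotment: 2 base + 1 × 2 alternates = 4.
Petitioner peremptories used: #17 — 1 (for-cause on #20, #24 don't count).
Remaining: 4 − 1 = 3.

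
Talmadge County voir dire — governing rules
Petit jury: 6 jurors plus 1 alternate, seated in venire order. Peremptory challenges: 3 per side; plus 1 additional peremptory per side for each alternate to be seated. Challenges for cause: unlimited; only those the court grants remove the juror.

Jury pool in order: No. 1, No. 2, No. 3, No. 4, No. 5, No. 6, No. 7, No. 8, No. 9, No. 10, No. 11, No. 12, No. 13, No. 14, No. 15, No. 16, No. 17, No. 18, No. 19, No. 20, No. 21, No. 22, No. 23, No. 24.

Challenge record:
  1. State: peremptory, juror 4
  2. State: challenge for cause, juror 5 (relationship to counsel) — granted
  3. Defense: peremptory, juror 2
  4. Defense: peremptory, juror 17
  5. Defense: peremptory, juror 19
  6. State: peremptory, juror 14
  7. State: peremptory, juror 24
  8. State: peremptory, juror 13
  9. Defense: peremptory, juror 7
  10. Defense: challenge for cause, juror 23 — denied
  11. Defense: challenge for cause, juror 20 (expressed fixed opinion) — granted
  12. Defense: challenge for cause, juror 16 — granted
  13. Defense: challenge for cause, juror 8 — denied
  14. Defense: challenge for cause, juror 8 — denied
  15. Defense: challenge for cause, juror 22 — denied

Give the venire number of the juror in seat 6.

Removed: #2, #4, #5, #7, #13, #14, #16, #17, #19, #20, #24. (#8, #22, #23 stay — for-cause denied.)
Filling seats in venire order through position 6: #1, #3, #6, #8, #9, #10.
So seat 6 is #10.

10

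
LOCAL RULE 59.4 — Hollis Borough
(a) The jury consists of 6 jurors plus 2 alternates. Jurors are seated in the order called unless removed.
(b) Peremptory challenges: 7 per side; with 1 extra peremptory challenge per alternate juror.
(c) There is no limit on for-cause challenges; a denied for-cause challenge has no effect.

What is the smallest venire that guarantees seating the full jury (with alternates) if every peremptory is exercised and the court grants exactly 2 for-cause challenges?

Seats to fill: 6 + 2 alternates = 8.
Peremptories: 7 + 1×2 = 9 per side × 2 sides = 18.
For-cause removals: 2.
Minimum venire: 8 + 18 + 2 = 28.

28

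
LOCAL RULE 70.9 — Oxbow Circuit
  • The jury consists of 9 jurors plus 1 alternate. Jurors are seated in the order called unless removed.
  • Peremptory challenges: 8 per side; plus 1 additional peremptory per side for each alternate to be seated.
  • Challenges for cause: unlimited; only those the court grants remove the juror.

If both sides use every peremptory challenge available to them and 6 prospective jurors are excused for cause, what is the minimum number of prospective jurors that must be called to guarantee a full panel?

Seats to fill: 9 + 1 alternates = 10.
Peremptories: 8 + 1×1 = 9 per side × 2 sides = 18.
For-cause removals: 6.
Minimum venire: 10 + 18 + 6 = 34.

34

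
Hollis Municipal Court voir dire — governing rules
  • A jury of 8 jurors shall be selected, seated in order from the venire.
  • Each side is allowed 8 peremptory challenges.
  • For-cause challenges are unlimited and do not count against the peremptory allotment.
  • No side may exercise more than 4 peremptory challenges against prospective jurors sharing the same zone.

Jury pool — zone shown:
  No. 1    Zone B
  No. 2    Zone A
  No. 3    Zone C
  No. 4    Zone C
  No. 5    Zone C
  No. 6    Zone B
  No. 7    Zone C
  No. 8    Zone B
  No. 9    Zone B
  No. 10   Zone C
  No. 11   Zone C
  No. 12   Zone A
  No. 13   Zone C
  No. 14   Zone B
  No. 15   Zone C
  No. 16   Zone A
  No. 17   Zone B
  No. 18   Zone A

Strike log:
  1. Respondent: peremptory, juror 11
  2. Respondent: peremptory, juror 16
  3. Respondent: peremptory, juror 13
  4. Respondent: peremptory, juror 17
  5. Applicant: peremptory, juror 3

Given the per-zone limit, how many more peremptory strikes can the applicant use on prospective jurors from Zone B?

Applicant peremptories so far: #3 — 1 of 8 used, 7 left overall.
Against Zone B: none yet — per-zone cap 4 leaves 4.
Binding limit: min(7, 4) = 4.

4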